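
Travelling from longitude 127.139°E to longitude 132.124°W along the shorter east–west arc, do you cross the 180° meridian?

Naïve |-132.124 − 127.139| = 259.263° > 180°, so the shorter arc goes the other way round — across 180°.
Signed shortest Δλ = ((-132.124 − 127.139 + 180) mod 360) − 180 = 100.737°.
Going east by 100.737° from +127.139° passes through 180° before reaching -132.124°.

Yes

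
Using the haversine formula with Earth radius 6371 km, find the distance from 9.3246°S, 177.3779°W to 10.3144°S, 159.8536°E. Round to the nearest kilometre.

Δλ = 159.8536 − -177.3779 = 337.2315°; wrapped into (−180°, 180°]: -22.7685°.
Δφ = -10.3144 − -9.3246 = -0.9898°.
a = sin²(Δφ/2) + cos φ₁ · cos φ₂ · sin²(Δλ/2) = 0.037900.
c = 2·atan2(√a, √(1−a)) = 0.39186 rad → d = 6371·c ≈ 2496.56 km.

2497 km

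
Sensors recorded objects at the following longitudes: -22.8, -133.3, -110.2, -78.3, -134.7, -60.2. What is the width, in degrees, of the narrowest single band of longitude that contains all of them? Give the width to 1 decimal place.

Sort the longitudes: -134.7°, -133.3°, -110.2°, -78.3°, -60.2°, -22.8°.
Eastward gaps between consecutive values (wrapping around): 1.4°, 23.1°, 31.9°, 18.1°, 37.4°, 248.1°.
Largest gap = 248.1° ⇒ minimal covering band is its complement: 360° − 248.1° = 111.9°.
Band runs from -134.7° eastward to -22.8°.

111.9°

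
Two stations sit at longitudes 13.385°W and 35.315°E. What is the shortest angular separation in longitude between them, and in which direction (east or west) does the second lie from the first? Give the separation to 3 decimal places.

Raw difference: 35.315 − -13.385 = 48.7°.
Normalise into (−180°, 180°]: 48.7° stays 48.7°.
Positive ⇒ the second point lies to the east; separation 48.700°.

48.700° east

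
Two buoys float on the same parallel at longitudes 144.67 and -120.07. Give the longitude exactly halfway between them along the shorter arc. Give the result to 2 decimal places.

Signed shortest Δλ from +144.67° to -120.07° is +95.26°.
Midpoint longitude = +144.67° + (+95.26°)/2 = +144.67° + 47.63° = +192.30°.
Normalise into (−180°, 180°]: -167.70°.
(The naïve average (+144.67 + -120.07)/2 = 12.3° is on the wrong side of the globe.)

-167.70°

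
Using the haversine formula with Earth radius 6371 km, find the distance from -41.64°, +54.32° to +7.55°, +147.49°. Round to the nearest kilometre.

Δλ = 147.49 − 54.32 = 93.17°.
Δφ = 7.55 − -41.64 = 49.19°.
a = sin²(Δφ/2) + cos φ₁ · cos φ₂ · sin²(Δλ/2) = 0.564136.
c = 2·atan2(√a, √(1−a)) = 1.69942 rad → d = 6371·c ≈ 10827.02 km.

10827 km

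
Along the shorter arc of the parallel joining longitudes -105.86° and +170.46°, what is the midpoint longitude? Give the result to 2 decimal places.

Signed shortest Δλ from -105.86° to +170.46° is -83.68°.
Midpoint longitude = -105.86° + (-83.68°)/2 = -105.86° − 41.84° = -147.70°.
(The naïve average (-105.86 + +170.46)/2 = 32.3° is on the wrong side of the globe.)

-147.70°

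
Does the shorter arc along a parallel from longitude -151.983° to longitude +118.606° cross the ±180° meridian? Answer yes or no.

Naïve |118.606 − -151.983| = 270.589° > 180°, so the shorter arc goes the other way round — across 180°.
Signed shortest Δλ = ((118.606 − -151.983 + 180) mod 360) − 180 = -89.411°.
Going west by 89.411° from -151.983° passes through 180° before reaching +118.606°.

Yes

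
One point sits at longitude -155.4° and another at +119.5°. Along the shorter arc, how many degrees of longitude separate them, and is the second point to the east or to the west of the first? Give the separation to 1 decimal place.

85.1° west

Raw difference: 119.5 − -155.4 = 274.9°.
Normalise into (−180°, 180°]: 274.9° − 360° = -85.1°.
Negative ⇒ the second point lies to the west; separation 85.1°.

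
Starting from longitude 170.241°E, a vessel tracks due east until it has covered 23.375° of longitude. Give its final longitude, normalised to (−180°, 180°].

166.384°W

Start at +170.241°; shift +23.375° → +193.616°.
+193.616° lies outside (−180°, 180°]; subtract 360° → -166.384°.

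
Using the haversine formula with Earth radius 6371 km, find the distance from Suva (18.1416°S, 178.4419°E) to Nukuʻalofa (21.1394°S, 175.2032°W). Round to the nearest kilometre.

Δλ = -175.2032 − 178.4419 = -353.6451°; wrapped into (−180°, 180°]: 6.3549°.
Δφ = -21.1394 − -18.1416 = -2.9978°.
a = sin²(Δφ/2) + cos φ₁ · cos φ₂ · sin²(Δλ/2) = 0.003407.
c = 2·atan2(√a, √(1−a)) = 0.11681 rad → d = 6371·c ≈ 744.21 km.

744 km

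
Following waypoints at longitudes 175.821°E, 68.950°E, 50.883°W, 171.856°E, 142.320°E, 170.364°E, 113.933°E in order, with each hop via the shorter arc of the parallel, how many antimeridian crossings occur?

Leg 1: +175.821° → +68.950°, shortest Δλ = -106.871° (west) — does not cross 180°.
Leg 2: +68.950° → -50.883°, shortest Δλ = -119.833° (west) — does not cross 180°.
Leg 3: -50.883° → +171.856°, shortest Δλ = -137.261° (west) — crosses 180°.
Leg 4: +171.856° → +142.320°, shortest Δλ = -29.536° (west) — does not cross 180°.
Leg 5: +142.320° → +170.364°, shortest Δλ = 28.044° (east) — does not cross 180°.
Leg 6: +170.364° → +113.933°, shortest Δλ = -56.431° (west) — does not cross 180°.
Total crossings: 1.

1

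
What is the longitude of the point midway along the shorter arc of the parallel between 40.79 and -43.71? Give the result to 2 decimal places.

Signed shortest Δλ from +40.79° to -43.71° is -84.50°.
Midpoint longitude = +40.79° + (-84.50°)/2 = +40.79° − 42.25° = -1.46°.

-1.46°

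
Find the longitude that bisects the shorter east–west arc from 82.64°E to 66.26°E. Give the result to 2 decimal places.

Signed shortest Δλ from +82.64° to +66.26° is -16.38°.
Midpoint longitude = +82.64° + (-16.38°)/2 = +82.64° − 8.19° = +74.45°.

74.45°E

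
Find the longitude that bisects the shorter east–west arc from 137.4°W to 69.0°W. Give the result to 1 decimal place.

Signed shortest Δλ from -137.4° to -69.0° is +68.4°.
Midpoint longitude = -137.4° + (+68.4°)/2 = -137.4° + 34.2° = -103.2°.

103.2°W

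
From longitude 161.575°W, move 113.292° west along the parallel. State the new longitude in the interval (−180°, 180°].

85.133°E

Start at -161.575°; shift −113.292° → -274.867°.
-274.867° lies outside (−180°, 180°]; add 360° → +85.133°.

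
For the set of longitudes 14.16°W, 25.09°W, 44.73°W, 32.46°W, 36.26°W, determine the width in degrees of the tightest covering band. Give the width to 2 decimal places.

Sort the longitudes: -44.73°, -36.26°, -32.46°, -25.09°, -14.16°.
Eastward gaps between consecutive values (wrapping around): 8.47°, 3.80°, 7.37°, 10.93°, 329.43°.
Largest gap = 329.43° ⇒ minimal covering band is its complement: 360° − 329.43° = 30.57°.
Band runs from -44.73° eastward to -14.16°.

30.57°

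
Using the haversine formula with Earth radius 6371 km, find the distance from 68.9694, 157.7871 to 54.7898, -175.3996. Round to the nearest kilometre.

2078 km

Δλ = -175.3996 − 157.7871 = -333.1867°; wrapped into (−180°, 180°]: 26.8133°.
Δφ = 54.7898 − 68.9694 = -14.1796°.
a = sin²(Δφ/2) + cos φ₁ · cos φ₂ · sin²(Δλ/2) = 0.026357.
c = 2·atan2(√a, √(1−a)) = 0.32614 rad → d = 6371·c ≈ 2077.85 km.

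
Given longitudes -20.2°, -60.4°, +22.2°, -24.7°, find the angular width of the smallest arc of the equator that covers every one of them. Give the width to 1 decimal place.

Sort the longitudes: -60.4°, -24.7°, -20.2°, +22.2°.
Eastward gaps between consecutive values (wrapping around): 35.7°, 4.5°, 42.4°, 277.4°.
Largest gap = 277.4° ⇒ minimal covering band is its complement: 360° − 277.4° = 82.6°.
Band runs from -60.4° eastward to +22.2°.

82.6°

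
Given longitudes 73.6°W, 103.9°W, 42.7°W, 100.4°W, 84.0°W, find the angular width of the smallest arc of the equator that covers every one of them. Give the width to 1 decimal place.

Sort the longitudes: -103.9°, -100.4°, -84.0°, -73.6°, -42.7°.
Eastward gaps between consecutive values (wrapping around): 3.5°, 16.4°, 10.4°, 30.9°, 298.8°.
Largest gap = 298.8° ⇒ minimal covering band is its complement: 360° − 298.8° = 61.2°.
Band runs from -103.9° eastward to -42.7°.

61.2°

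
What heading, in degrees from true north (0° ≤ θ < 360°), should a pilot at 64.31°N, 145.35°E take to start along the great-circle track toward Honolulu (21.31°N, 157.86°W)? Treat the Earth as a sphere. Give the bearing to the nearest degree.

111°

Δλ = -157.86 − 145.35 = -303.21°; wrapped into (−180°, 180°]: 56.79°.
θ = atan2( sin Δλ · cos φ₂ , cos φ₁ · sin φ₂ − sin φ₁ · cos φ₂ · cos Δλ )
  = atan2(0.77946, -0.30228) = 111.197° → normalised to [0°, 360°): 111.197°.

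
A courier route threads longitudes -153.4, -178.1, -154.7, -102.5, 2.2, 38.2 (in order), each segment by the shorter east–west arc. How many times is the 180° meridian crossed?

Leg 1: -153.4° → -178.1°, shortest Δλ = -24.7° (west) — does not cross 180°.
Leg 2: -178.1° → -154.7°, shortest Δλ = 23.4° (east) — does not cross 180°.
Leg 3: -154.7° → -102.5°, shortest Δλ = 52.2° (east) — does not cross 180°.
Leg 4: -102.5° → +2.2°, shortest Δλ = 104.7° (east) — does not cross 180°.
Leg 5: +2.2° → +38.2°, shortest Δλ = 36.0° (east) — does not cross 180°.
Total crossings: 0.

0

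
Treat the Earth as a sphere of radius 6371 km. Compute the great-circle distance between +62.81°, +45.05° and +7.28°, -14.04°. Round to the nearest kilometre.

Δλ = -14.04 − 45.05 = -59.09°.
Δφ = 7.28 − 62.81 = -55.53°.
a = sin²(Δφ/2) + cos φ₁ · cos φ₂ · sin²(Δλ/2) = 0.327225.
c = 2·atan2(√a, √(1−a)) = 1.21797 rad → d = 6371·c ≈ 7759.69 km.

7760 km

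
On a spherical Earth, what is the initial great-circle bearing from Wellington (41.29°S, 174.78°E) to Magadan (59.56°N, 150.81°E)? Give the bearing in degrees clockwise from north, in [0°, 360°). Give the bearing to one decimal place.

Δλ = 150.81 − 174.78 = -23.97°.
θ = atan2( sin Δλ · cos φ₂ , cos φ₁ · sin φ₂ − sin φ₁ · cos φ₂ · cos Δλ )
  = atan2(-0.20582, 0.95329) = -12.184° → normalised to [0°, 360°): 347.816°.

347.8°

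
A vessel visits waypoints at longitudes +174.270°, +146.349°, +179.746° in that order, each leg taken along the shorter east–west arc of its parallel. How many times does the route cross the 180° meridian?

Leg 1: +174.270° → +146.349°, shortest Δλ = -27.921° (west) — does not cross 180°.
Leg 2: +146.349° → +179.746°, shortest Δλ = 33.397° (east) — does not cross 180°.
Total crossings: 0.

0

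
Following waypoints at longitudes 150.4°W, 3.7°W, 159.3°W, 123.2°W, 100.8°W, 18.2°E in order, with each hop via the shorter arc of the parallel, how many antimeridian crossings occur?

Leg 1: -150.4° → -3.7°, shortest Δλ = 146.7° (east) — does not cross 180°.
Leg 2: -3.7° → -159.3°, shortest Δλ = -155.6° (west) — does not cross 180°.
Leg 3: -159.3° → -123.2°, shortest Δλ = 36.1° (east) — does not cross 180°.
Leg 4: -123.2° → -100.8°, shortest Δλ = 22.4° (east) — does not cross 180°.
Leg 5: -100.8° → +18.2°, shortest Δλ = 119.0° (east) — does not cross 180°.
Total crossings: 0.

0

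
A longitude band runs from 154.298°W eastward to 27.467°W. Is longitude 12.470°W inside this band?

Band width going east from -154.298° to -27.467°: ((-27.467 − -154.298) mod 360) = 126.831°.
Offset of -12.470° east of the west edge: ((-12.470 − -154.298) mod 360) = 141.828°.
141.828° > 126.831° ⇒ outside.

No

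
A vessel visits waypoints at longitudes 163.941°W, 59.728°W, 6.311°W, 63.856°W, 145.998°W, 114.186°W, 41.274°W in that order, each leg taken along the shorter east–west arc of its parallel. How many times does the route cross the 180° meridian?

0

Leg 1: -163.941° → -59.728°, shortest Δλ = 104.213° (east) — does not cross 180°.
Leg 2: -59.728° → -6.311°, shortest Δλ = 53.417° (east) — does not cross 180°.
Leg 3: -6.311° → -63.856°, shortest Δλ = -57.545° (west) — does not cross 180°.
Leg 4: -63.856° → -145.998°, shortest Δλ = -82.142° (west) — does not cross 180°.
Leg 5: -145.998° → -114.186°, shortest Δλ = 31.812° (east) — does not cross 180°.
Leg 6: -114.186° → -41.274°, shortest Δλ = 72.912° (east) — does not cross 180°.
Total crossings: 0.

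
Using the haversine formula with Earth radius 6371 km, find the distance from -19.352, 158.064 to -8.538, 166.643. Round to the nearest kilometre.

Δλ = 166.643 − 158.064 = 8.579°.
Δφ = -8.538 − -19.352 = 10.814°.
a = sin²(Δφ/2) + cos φ₁ · cos φ₂ · sin²(Δλ/2) = 0.014099.
c = 2·atan2(√a, √(1−a)) = 0.23804 rad → d = 6371·c ≈ 1516.56 km.

1517 km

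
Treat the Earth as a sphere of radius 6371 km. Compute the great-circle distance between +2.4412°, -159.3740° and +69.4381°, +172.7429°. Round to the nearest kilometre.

7729 km

Δλ = 172.7429 − -159.3740 = 332.1169°; wrapped into (−180°, 180°]: -27.8831°.
Δφ = 69.4381 − 2.4412 = 66.9969°.
a = sin²(Δφ/2) + cos φ₁ · cos φ₂ · sin²(Δλ/2) = 0.324979.
c = 2·atan2(√a, √(1−a)) = 1.21318 rad → d = 6371·c ≈ 7729.17 km.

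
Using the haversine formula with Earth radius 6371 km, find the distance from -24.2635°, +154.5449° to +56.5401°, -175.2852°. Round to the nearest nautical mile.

Δλ = -175.2852 − 154.5449 = -329.8301°; wrapped into (−180°, 180°]: 30.1699°.
Δφ = 56.5401 − -24.2635 = 80.8036°.
a = sin²(Δφ/2) + cos φ₁ · cos φ₂ · sin²(Δλ/2) = 0.454135.
c = 2·atan2(√a, √(1−a)) = 1.47894 rad → d = 6371·c ≈ 9422.31 km ≈ 5087.64 nmi.

5088 nmi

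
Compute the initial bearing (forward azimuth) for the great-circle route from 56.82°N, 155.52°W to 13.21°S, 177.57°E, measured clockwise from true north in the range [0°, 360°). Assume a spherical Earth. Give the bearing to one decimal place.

Δλ = 177.57 − -155.52 = 333.09°; wrapped into (−180°, 180°]: -26.91°.
θ = atan2( sin Δλ · cos φ₂ , cos φ₁ · sin φ₂ − sin φ₁ · cos φ₂ · cos Δλ )
  = atan2(-0.44061, -0.85164) = -152.644° → normalised to [0°, 360°): 207.356°.

207.4°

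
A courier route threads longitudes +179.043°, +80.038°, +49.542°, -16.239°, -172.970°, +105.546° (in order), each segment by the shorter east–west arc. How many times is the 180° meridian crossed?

1

Leg 1: +179.043° → +80.038°, shortest Δλ = -99.005° (west) — does not cross 180°.
Leg 2: +80.038° → +49.542°, shortest Δλ = -30.496° (west) — does not cross 180°.
Leg 3: +49.542° → -16.239°, shortest Δλ = -65.781° (west) — does not cross 180°.
Leg 4: -16.239° → -172.970°, shortest Δλ = -156.731° (west) — does not cross 180°.
Leg 5: -172.970° → +105.546°, shortest Δλ = -81.484° (west) — crosses 180°.
Total crossings: 1.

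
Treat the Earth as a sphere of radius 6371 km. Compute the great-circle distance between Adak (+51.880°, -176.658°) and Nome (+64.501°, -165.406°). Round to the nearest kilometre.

Δλ = -165.406 − -176.658 = 11.252°.
Δφ = 64.501 − 51.880 = 12.621°.
a = sin²(Δφ/2) + cos φ₁ · cos φ₂ · sin²(Δλ/2) = 0.014636.
c = 2·atan2(√a, √(1−a)) = 0.24255 rad → d = 6371·c ≈ 1545.29 km.

1545 km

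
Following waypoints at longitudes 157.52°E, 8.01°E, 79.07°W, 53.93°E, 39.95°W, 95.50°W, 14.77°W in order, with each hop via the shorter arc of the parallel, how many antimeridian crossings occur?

Leg 1: +157.52° → +8.01°, shortest Δλ = -149.51° (west) — does not cross 180°.
Leg 2: +8.01° → -79.07°, shortest Δλ = -87.08° (west) — does not cross 180°.
Leg 3: -79.07° → +53.93°, shortest Δλ = 133.0° (east) — does not cross 180°.
Leg 4: +53.93° → -39.95°, shortest Δλ = -93.88° (west) — does not cross 180°.
Leg 5: -39.95° → -95.50°, shortest Δλ = -55.55° (west) — does not cross 180°.
Leg 6: -95.50° → -14.77°, shortest Δλ = 80.73° (east) — does not cross 180°.
Total crossings: 0.

0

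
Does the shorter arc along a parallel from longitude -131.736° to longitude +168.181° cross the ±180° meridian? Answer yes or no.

Yes

Naïve |168.181 − -131.736| = 299.917° > 180°, so the shorter arc goes the other way round — across 180°.
Signed shortest Δλ = ((168.181 − -131.736 + 180) mod 360) − 180 = -60.083°.
Going west by 60.083° from -131.736° passes through 180° before reaching +168.181°.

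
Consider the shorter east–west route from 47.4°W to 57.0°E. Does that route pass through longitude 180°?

Signed shortest Δλ = ((57.0 − -47.4 + 180) mod 360) − 180 = 104.4°.
Going east by 104.4° from -47.4° reaches +57.0° without touching 180°.

No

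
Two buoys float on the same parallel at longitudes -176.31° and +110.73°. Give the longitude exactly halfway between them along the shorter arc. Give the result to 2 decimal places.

+147.21°

Signed shortest Δλ from -176.31° to +110.73° is -72.96°.
Midpoint longitude = -176.31° + (-72.96°)/2 = -176.31° − 36.48° = -212.79°.
Normalise into (−180°, 180°]: +147.21°.
(The naïve average (-176.31 + +110.73)/2 = -32.79° is on the wrong side of the globe.)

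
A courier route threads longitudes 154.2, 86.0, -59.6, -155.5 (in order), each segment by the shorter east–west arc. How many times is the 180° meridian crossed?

Leg 1: +154.2° → +86.0°, shortest Δλ = -68.2° (west) — does not cross 180°.
Leg 2: +86.0° → -59.6°, shortest Δλ = -145.6° (west) — does not cross 180°.
Leg 3: -59.6° → -155.5°, shortest Δλ = -95.9° (west) — does not cross 180°.
Total crossings: 0.

0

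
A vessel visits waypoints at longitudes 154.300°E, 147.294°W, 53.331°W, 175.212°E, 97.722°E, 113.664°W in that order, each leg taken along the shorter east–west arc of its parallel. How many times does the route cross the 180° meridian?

Leg 1: +154.300° → -147.294°, shortest Δλ = 58.406° (east) — crosses 180°.
Leg 2: -147.294° → -53.331°, shortest Δλ = 93.963° (east) — does not cross 180°.
Leg 3: -53.331° → +175.212°, shortest Δλ = -131.457° (west) — crosses 180°.
Leg 4: +175.212° → +97.722°, shortest Δλ = -77.49° (west) — does not cross 180°.
Leg 5: +97.722° → -113.664°, shortest Δλ = 148.614° (east) — crosses 180°.
Total crossings: 3.

3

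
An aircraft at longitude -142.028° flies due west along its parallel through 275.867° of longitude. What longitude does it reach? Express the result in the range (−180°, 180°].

-57.895°

Start at -142.028°; shift −275.867° → -417.895°.
-417.895° lies outside (−180°, 180°]; add 360° → -57.895°.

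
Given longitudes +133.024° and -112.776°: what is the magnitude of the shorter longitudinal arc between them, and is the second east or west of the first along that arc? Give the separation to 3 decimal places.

114.200° east

Raw difference: -112.776 − 133.024 = -245.8°.
Normalise into (−180°, 180°]: -245.8° + 360° = 114.2°.
Positive ⇒ the second point lies to the east; separation 114.200°.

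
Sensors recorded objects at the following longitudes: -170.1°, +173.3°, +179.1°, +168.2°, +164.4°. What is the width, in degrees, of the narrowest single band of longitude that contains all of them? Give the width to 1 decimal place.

Sort the longitudes: -170.1°, +164.4°, +168.2°, +173.3°, +179.1°.
Eastward gaps between consecutive values (wrapping around): 334.5°, 3.8°, 5.1°, 5.8°, 10.8°.
Largest gap = 334.5° ⇒ minimal covering band is its complement: 360° − 334.5° = 25.5°.
Band runs from +164.4° eastward to -170.1°, crossing the antimeridian.

25.5°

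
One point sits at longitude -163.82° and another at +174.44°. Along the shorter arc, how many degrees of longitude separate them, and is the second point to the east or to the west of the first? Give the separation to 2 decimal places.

Raw difference: 174.44 − -163.82 = 338.26°.
Normalise into (−180°, 180°]: 338.26° − 360° = -21.74°.
Negative ⇒ the second point lies to the west; separation 21.74°.

21.74° west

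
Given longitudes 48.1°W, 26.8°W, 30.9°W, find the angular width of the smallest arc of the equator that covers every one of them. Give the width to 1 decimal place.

Sort the longitudes: -48.1°, -30.9°, -26.8°.
Eastward gaps between consecutive values (wrapping around): 17.2°, 4.1°, 338.7°.
Largest gap = 338.7° ⇒ minimal covering band is its complement: 360° − 338.7° = 21.3°.
Band runs from -48.1° eastward to -26.8°.

21.3°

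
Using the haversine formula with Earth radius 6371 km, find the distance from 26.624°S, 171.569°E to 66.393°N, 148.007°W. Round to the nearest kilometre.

10890 km

Δλ = -148.007 − 171.569 = -319.576°; wrapped into (−180°, 180°]: 40.424°.
Δφ = 66.393 − -26.624 = 93.017°.
a = sin²(Δφ/2) + cos φ₁ · cos φ₂ · sin²(Δλ/2) = 0.569049.
c = 2·atan2(√a, √(1−a)) = 1.70934 rad → d = 6371·c ≈ 10890.19 km.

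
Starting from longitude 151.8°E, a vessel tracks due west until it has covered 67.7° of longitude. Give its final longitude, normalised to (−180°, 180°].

84.1°E

Start at +151.8°; shift −67.7° → +84.1°.
+84.1° already lies in (−180°, 180°].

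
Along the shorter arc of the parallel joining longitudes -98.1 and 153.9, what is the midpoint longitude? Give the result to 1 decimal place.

Signed shortest Δλ from -98.1° to +153.9° is -108.0°.
Midpoint longitude = -98.1° + (-108.0°)/2 = -98.1° − 54.0° = -152.1°.
(The naïve average (-98.1 + +153.9)/2 = 27.9° is on the wrong side of the globe.)

-152.1°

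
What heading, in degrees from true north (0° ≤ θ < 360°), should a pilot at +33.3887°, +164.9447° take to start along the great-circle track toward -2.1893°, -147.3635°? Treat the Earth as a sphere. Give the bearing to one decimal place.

118.5°

Δλ = -147.3635 − 164.9447 = -312.3082°; wrapped into (−180°, 180°]: 47.6918°.
θ = atan2( sin Δλ · cos φ₂ , cos φ₁ · sin φ₂ − sin φ₁ · cos φ₂ · cos Δλ )
  = atan2(0.73899, -0.40205) = 118.549° → normalised to [0°, 360°): 118.549°.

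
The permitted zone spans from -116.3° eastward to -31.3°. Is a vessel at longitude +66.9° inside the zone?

No

Band width going east from -116.3° to -31.3°: ((-31.3 − -116.3) mod 360) = 85.0°.
Offset of +66.9° east of the west edge: ((66.9 − -116.3) mod 360) = 183.2°.
183.2° > 85.0° ⇒ outside.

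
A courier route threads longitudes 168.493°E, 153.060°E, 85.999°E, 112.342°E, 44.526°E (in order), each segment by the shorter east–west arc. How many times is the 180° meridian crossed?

0

Leg 1: +168.493° → +153.060°, shortest Δλ = -15.433° (west) — does not cross 180°.
Leg 2: +153.060° → +85.999°, shortest Δλ = -67.061° (west) — does not cross 180°.
Leg 3: +85.999° → +112.342°, shortest Δλ = 26.343° (east) — does not cross 180°.
Leg 4: +112.342° → +44.526°, shortest Δλ = -67.816° (west) — does not cross 180°.
Total crossings: 0.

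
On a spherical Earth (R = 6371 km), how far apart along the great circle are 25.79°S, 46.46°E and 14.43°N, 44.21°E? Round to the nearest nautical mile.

Δλ = 44.21 − 46.46 = -2.25°.
Δφ = 14.43 − -25.79 = 40.22°.
a = sin²(Δφ/2) + cos φ₁ · cos φ₂ · sin²(Δλ/2) = 0.118551.
c = 2·atan2(√a, √(1−a)) = 0.70301 rad → d = 6371·c ≈ 4478.89 km ≈ 2418.41 nmi.

2418 nmi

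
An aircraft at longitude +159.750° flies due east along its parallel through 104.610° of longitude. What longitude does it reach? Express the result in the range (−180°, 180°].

-95.640°

Start at +159.750°; shift +104.610° → +264.360°.
+264.360° lies outside (−180°, 180°]; subtract 360° → -95.640°.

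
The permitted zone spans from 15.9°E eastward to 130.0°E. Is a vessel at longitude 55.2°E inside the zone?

Band width going east from +15.9° to +130.0°: ((130.0 − 15.9) mod 360) = 114.1°.
Offset of +55.2° east of the west edge: ((55.2 − 15.9) mod 360) = 39.3°.
39.3° ≤ 114.1° ⇒ inside.

Yes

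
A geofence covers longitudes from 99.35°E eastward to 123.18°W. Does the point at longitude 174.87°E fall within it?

Yes

Band width going east from +99.35° to -123.18°: ((-123.18 − 99.35) mod 360) = 137.47°.
Offset of +174.87° east of the west edge: ((174.87 − 99.35) mod 360) = 75.52°.
75.52° ≤ 137.47° ⇒ inside.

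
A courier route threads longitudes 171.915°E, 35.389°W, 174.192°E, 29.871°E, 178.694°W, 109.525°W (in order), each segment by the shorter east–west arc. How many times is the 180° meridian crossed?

3

Leg 1: +171.915° → -35.389°, shortest Δλ = 152.696° (east) — crosses 180°.
Leg 2: -35.389° → +174.192°, shortest Δλ = -150.419° (west) — crosses 180°.
Leg 3: +174.192° → +29.871°, shortest Δλ = -144.321° (west) — does not cross 180°.
Leg 4: +29.871° → -178.694°, shortest Δλ = 151.435° (east) — crosses 180°.
Leg 5: -178.694° → -109.525°, shortest Δλ = 69.169° (east) — does not cross 180°.
Total crossings: 3.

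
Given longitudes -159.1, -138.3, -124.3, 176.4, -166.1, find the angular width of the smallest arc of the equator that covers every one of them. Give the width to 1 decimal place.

59.3°

Sort the longitudes: -166.1°, -159.1°, -138.3°, -124.3°, +176.4°.
Eastward gaps between consecutive values (wrapping around): 7.0°, 20.8°, 14.0°, 300.7°, 17.5°.
Largest gap = 300.7° ⇒ minimal covering band is its complement: 360° − 300.7° = 59.3°.
Band runs from +176.4° eastward to -124.3°, crossing the antimeridian.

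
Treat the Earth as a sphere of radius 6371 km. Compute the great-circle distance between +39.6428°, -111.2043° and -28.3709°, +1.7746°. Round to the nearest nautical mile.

7480 nmi

Δλ = 1.7746 − -111.2043 = 112.9789°.
Δφ = -28.3709 − 39.6428 = -68.0137°.
a = sin²(Δφ/2) + cos φ₁ · cos φ₂ · sin²(Δλ/2) = 0.783836.
c = 2·atan2(√a, √(1−a)) = 2.17447 rad → d = 6371·c ≈ 13853.56 km ≈ 7480.32 nmi.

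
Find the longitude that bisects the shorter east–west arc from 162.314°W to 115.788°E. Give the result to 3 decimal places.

156.737°E

Signed shortest Δλ from -162.314° to +115.788° is -81.898°.
Midpoint longitude = -162.314° + (-81.898°)/2 = -162.314° − 40.949° = -203.263°.
Normalise into (−180°, 180°]: +156.737°.
(The naïve average (-162.314 + +115.788)/2 = -23.263° is on the wrong side of the globe.)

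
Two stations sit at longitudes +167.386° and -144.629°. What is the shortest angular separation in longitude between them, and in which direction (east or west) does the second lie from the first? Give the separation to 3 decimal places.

47.985° east

Raw difference: -144.629 − 167.386 = -312.015°.
Normalise into (−180°, 180°]: -312.015° + 360° = 47.985°.
Positive ⇒ the second point lies to the east; separation 47.985°.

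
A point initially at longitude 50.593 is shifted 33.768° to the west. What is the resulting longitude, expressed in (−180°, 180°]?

+16.825°

Start at +50.593°; shift −33.768° → +16.825°.
+16.825° already lies in (−180°, 180°].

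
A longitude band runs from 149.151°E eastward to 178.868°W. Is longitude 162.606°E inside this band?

Band width going east from +149.151° to -178.868°: ((-178.868 − 149.151) mod 360) = 31.981°.
Offset of +162.606° east of the west edge: ((162.606 − 149.151) mod 360) = 13.455°.
13.455° ≤ 31.981° ⇒ inside.

Yes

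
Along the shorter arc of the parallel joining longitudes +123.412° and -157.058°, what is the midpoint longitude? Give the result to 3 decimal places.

+163.177°

Signed shortest Δλ from +123.412° to -157.058° is +79.530°.
Midpoint longitude = +123.412° + (+79.530°)/2 = +123.412° + 39.765° = +163.177°.
(The naïve average (+123.412 + -157.058)/2 = -16.823° is on the wrong side of the globe.)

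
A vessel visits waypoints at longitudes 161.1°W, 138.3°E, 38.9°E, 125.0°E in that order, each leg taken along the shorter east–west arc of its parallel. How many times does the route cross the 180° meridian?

1

Leg 1: -161.1° → +138.3°, shortest Δλ = -60.6° (west) — crosses 180°.
Leg 2: +138.3° → +38.9°, shortest Δλ = -99.4° (west) — does not cross 180°.
Leg 3: +38.9° → +125.0°, shortest Δλ = 86.1° (east) — does not cross 180°.
Total crossings: 1.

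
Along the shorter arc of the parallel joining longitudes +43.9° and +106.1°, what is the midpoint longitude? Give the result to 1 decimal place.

Signed shortest Δλ from +43.9° to +106.1° is +62.2°.
Midpoint longitude = +43.9° + (+62.2°)/2 = +43.9° + 31.1° = +75.0°.

+75.0°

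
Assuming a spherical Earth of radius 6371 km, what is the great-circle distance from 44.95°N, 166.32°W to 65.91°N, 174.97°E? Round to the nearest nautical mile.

Δλ = 174.97 − -166.32 = 341.29°; wrapped into (−180°, 180°]: -18.71°.
Δφ = 65.91 − 44.95 = 20.96°.
a = sin²(Δφ/2) + cos φ₁ · cos φ₂ · sin²(Δλ/2) = 0.040718.
c = 2·atan2(√a, √(1−a)) = 0.40636 rad → d = 6371·c ≈ 2588.93 km ≈ 1397.91 nmi.

1398 nmi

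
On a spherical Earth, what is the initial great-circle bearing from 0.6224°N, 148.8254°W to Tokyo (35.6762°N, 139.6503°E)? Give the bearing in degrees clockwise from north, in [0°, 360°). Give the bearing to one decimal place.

307.0°

Δλ = 139.6503 − -148.8254 = 288.4757°; wrapped into (−180°, 180°]: -71.5243°.
θ = atan2( sin Δλ · cos φ₂ , cos φ₁ · sin φ₂ − sin φ₁ · cos φ₂ · cos Δλ )
  = atan2(-0.77046, 0.58037) = -53.010° → normalised to [0°, 360°): 306.990°.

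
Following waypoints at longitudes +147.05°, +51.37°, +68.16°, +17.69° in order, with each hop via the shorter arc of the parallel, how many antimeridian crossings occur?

0

Leg 1: +147.05° → +51.37°, shortest Δλ = -95.68° (west) — does not cross 180°.
Leg 2: +51.37° → +68.16°, shortest Δλ = 16.79° (east) — does not cross 180°.
Leg 3: +68.16° → +17.69°, shortest Δλ = -50.47° (west) — does not cross 180°.
Total crossings: 0.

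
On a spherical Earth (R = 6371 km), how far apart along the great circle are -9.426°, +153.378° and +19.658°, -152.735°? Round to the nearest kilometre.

6727 km

Δλ = -152.735 − 153.378 = -306.113°; wrapped into (−180°, 180°]: 53.887°.
Δφ = 19.658 − -9.426 = 29.084°.
a = sin²(Δφ/2) + cos φ₁ · cos φ₂ · sin²(Δλ/2) = 0.253780.
c = 2·atan2(√a, √(1−a)) = 1.05590 rad → d = 6371·c ≈ 6727.17 km.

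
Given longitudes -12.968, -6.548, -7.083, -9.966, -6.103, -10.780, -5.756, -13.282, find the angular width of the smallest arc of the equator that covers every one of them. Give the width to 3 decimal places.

7.526°

Sort the longitudes: -13.282°, -12.968°, -10.780°, -9.966°, -7.083°, -6.548°, -6.103°, -5.756°.
Eastward gaps between consecutive values (wrapping around): 0.314°, 2.188°, 0.814°, 2.883°, 0.535°, 0.445°, 0.347°, 352.474°.
Largest gap = 352.474° ⇒ minimal covering band is its complement: 360° − 352.474° = 7.526°.
Band runs from -13.282° eastward to -5.756°.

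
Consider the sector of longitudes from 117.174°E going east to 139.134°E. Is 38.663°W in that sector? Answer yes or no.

No

Band width going east from +117.174° to +139.134°: ((139.134 − 117.174) mod 360) = 21.960°.
Offset of -38.663° east of the west edge: ((-38.663 − 117.174) mod 360) = 204.163°.
204.163° > 21.960° ⇒ outside.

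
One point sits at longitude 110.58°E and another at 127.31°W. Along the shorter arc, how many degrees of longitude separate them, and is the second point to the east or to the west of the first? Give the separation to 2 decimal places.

122.11° east

Raw difference: -127.31 − 110.58 = -237.89°.
Normalise into (−180°, 180°]: -237.89° + 360° = 122.11°.
Positive ⇒ the second point lies to the east; separation 122.11°.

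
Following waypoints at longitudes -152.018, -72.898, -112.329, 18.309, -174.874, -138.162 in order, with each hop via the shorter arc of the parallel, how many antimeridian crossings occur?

Leg 1: -152.018° → -72.898°, shortest Δλ = 79.12° (east) — does not cross 180°.
Leg 2: -72.898° → -112.329°, shortest Δλ = -39.431° (west) — does not cross 180°.
Leg 3: -112.329° → +18.309°, shortest Δλ = 130.638° (east) — does not cross 180°.
Leg 4: +18.309° → -174.874°, shortest Δλ = 166.817° (east) — crosses 180°.
Leg 5: -174.874° → -138.162°, shortest Δλ = 36.712° (east) — does not cross 180°.
Total crossings: 1.

1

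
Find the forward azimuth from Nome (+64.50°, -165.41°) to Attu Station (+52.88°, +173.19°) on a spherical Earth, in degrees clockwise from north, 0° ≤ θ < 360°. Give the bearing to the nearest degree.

233°

Δλ = 173.19 − -165.41 = 338.60°; wrapped into (−180°, 180°]: -21.40°.
θ = atan2( sin Δλ · cos φ₂ , cos φ₁ · sin φ₂ − sin φ₁ · cos φ₂ · cos Δλ )
  = atan2(-0.22020, -0.16387) = -126.656° → normalised to [0°, 360°): 233.344°.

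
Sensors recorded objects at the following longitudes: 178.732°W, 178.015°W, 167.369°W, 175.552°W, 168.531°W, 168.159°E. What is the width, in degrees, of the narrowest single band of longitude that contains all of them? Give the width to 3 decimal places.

Sort the longitudes: -178.732°, -178.015°, -175.552°, -168.531°, -167.369°, +168.159°.
Eastward gaps between consecutive values (wrapping around): 0.717°, 2.463°, 7.021°, 1.162°, 335.528°, 13.109°.
Largest gap = 335.528° ⇒ minimal covering band is its complement: 360° − 335.528° = 24.472°.
Band runs from +168.159° eastward to -167.369°, crossing the antimeridian.

24.472°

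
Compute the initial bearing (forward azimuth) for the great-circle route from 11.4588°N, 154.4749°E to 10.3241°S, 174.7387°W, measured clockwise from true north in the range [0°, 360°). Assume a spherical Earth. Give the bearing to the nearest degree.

124°

Δλ = -174.7387 − 154.4749 = -329.2136°; wrapped into (−180°, 180°]: 30.7864°.
θ = atan2( sin Δλ · cos φ₂ , cos φ₁ · sin φ₂ − sin φ₁ · cos φ₂ · cos Δλ )
  = atan2(0.50355, -0.34355) = 124.304° → normalised to [0°, 360°): 124.304°.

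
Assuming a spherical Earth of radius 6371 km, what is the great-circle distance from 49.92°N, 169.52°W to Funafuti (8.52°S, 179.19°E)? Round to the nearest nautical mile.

3558 nmi

Δλ = 179.19 − -169.52 = 348.71°; wrapped into (−180°, 180°]: -11.29°.
Δφ = -8.52 − 49.92 = -58.44°.
a = sin²(Δφ/2) + cos φ₁ · cos φ₂ · sin²(Δλ/2) = 0.244465.
c = 2·atan2(√a, √(1−a)) = 1.03437 rad → d = 6371·c ≈ 6589.96 km ≈ 3558.29 nmi.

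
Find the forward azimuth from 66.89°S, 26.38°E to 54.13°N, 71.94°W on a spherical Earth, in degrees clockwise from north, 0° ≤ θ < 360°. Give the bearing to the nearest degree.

292°

Δλ = -71.94 − 26.38 = -98.32°.
θ = atan2( sin Δλ · cos φ₂ , cos φ₁ · sin φ₂ − sin φ₁ · cos φ₂ · cos Δλ )
  = atan2(-0.57978, 0.24008) = -67.506° → normalised to [0°, 360°): 292.494°.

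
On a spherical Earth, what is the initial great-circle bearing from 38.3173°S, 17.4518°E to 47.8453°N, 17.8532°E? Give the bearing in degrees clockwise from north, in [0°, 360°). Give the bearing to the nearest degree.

Δλ = 17.8532 − 17.4518 = 0.4014°.
θ = atan2( sin Δλ · cos φ₂ , cos φ₁ · sin φ₂ − sin φ₁ · cos φ₂ · cos Δλ )
  = atan2(0.00470, 0.99775) = 0.270° → normalised to [0°, 360°): 0.270°.

0°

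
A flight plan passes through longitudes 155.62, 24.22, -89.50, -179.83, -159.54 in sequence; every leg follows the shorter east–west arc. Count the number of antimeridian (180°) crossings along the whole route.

Leg 1: +155.62° → +24.22°, shortest Δλ = -131.4° (west) — does not cross 180°.
Leg 2: +24.22° → -89.50°, shortest Δλ = -113.72° (west) — does not cross 180°.
Leg 3: -89.50° → -179.83°, shortest Δλ = -90.33° (west) — does not cross 180°.
Leg 4: -179.83° → -159.54°, shortest Δλ = 20.29° (east) — does not cross 180°.
Total crossings: 0.

0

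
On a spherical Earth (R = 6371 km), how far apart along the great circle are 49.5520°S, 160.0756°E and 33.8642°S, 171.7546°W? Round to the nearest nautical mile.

Δλ = -171.7546 − 160.0756 = -331.8302°; wrapped into (−180°, 180°]: 28.1698°.
Δφ = -33.8642 − -49.5520 = 15.6878°.
a = sin²(Δφ/2) + cos φ₁ · cos φ₂ · sin²(Δλ/2) = 0.050529.
c = 2·atan2(√a, √(1−a)) = 0.45345 rad → d = 6371·c ≈ 2888.93 km ≈ 1559.90 nmi.

1560 nmi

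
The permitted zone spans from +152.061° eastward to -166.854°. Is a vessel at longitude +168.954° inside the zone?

Yes

Band width going east from +152.061° to -166.854°: ((-166.854 − 152.061) mod 360) = 41.085°.
Offset of +168.954° east of the west edge: ((168.954 − 152.061) mod 360) = 16.893°.
16.893° ≤ 41.085° ⇒ inside.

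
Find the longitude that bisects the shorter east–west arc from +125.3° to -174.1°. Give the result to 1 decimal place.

+155.6°

Signed shortest Δλ from +125.3° to -174.1° is +60.6°.
Midpoint longitude = +125.3° + (+60.6°)/2 = +125.3° + 30.3° = +155.6°.
(The naïve average (+125.3 + -174.1)/2 = -24.4° is on the wrong side of the globe.)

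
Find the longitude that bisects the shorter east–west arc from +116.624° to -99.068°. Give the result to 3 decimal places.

-171.222°

Signed shortest Δλ from +116.624° to -99.068° is +144.308°.
Midpoint longitude = +116.624° + (+144.308°)/2 = +116.624° + 72.154° = +188.778°.
Normalise into (−180°, 180°]: -171.222°.
(The naïve average (+116.624 + -99.068)/2 = 8.778° is on the wrong side of the globe.)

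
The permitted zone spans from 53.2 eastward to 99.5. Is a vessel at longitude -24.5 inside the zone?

No

Band width going east from +53.2° to +99.5°: ((99.5 − 53.2) mod 360) = 46.3°.
Offset of -24.5° east of the west edge: ((-24.5 − 53.2) mod 360) = 282.3°.
282.3° > 46.3° ⇒ outside.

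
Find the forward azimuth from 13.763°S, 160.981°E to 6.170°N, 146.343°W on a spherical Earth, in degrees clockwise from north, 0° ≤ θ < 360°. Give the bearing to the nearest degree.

Δλ = -146.343 − 160.981 = -307.324°; wrapped into (−180°, 180°]: 52.676°.
θ = atan2( sin Δλ · cos φ₂ , cos φ₁ · sin φ₂ − sin φ₁ · cos φ₂ · cos Δλ )
  = atan2(0.79061, 0.24781) = 72.597° → normalised to [0°, 360°): 72.597°.

73°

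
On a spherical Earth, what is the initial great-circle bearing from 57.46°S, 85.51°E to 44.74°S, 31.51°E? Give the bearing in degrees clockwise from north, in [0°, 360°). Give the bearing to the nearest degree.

267°

Δλ = 31.51 − 85.51 = -54.00°.
θ = atan2( sin Δλ · cos φ₂ , cos φ₁ · sin φ₂ − sin φ₁ · cos φ₂ · cos Δλ )
  = atan2(-0.57465, -0.02665) = -92.655° → normalised to [0°, 360°): 267.345°.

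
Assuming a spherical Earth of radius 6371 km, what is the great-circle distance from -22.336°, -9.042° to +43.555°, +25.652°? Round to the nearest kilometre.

8138 km

Δλ = 25.652 − -9.042 = 34.694°.
Δφ = 43.555 − -22.336 = 65.891°.
a = sin²(Δφ/2) + cos φ₁ · cos φ₂ · sin²(Δλ/2) = 0.355355.
c = 2·atan2(√a, √(1−a)) = 1.27731 rad → d = 6371·c ≈ 8137.75 km.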